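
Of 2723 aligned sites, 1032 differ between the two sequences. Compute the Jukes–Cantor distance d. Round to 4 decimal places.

p = 1032/2723 ≈ 0.378994.
d = −(3/4) ln(1 − 4p/3) = −0.75 ln(1 − 0.505325) = −0.75 ln(0.494675)
  = −0.75 × (-0.703854) = 0.527891 substitutions/site.

0.5279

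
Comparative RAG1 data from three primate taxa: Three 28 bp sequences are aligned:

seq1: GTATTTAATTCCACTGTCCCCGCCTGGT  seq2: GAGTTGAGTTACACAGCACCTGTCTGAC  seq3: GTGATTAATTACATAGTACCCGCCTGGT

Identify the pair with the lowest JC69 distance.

seq1–seq2: 12/28 differ, p = 0.429, d = 0.635.
seq1–seq3: 6/28 differ, p = 0.214, d = 0.252.
seq2–seq3: 10/28 differ, p = 0.357, d = 0.485.
The smallest distance is between seq1 and seq3.

seq1 and seq3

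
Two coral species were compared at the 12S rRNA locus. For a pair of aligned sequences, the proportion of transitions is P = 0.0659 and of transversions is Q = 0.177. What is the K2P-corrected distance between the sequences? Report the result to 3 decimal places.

0.294

Under the Kimura two-parameter model, d = −½ ln(1 − 2P − Q) − ¼ ln(1 − 2Q).
1 − 2P − Q = 0.6912, giving −½ ln(0.6912) = 0.184663.
1 − 2Q = 0.646, giving −¼ ln(0.646) = 0.109239.
d = 0.184663 + 0.109239 = 0.293902.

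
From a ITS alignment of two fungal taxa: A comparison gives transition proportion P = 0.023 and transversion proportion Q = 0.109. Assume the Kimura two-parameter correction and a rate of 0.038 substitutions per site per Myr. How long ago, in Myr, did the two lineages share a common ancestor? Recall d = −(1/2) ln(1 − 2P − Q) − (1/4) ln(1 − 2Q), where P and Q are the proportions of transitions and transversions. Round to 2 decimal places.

1.92

Under the Kimura two-parameter model, d = −½ ln(1 − 2P − Q) − ¼ ln(1 − 2Q).
1 − 2P − Q = 0.845, giving −½ ln(0.845) = 0.084209.
1 − 2Q = 0.782, giving −¼ ln(0.782) = 0.061475.
d = 0.084209 + 0.061475 = 0.145684.
Under a molecular clock d = 2μt, so t = d/(2μ) = 0.145684 / (2 × 0.038) = 1.92 Myr.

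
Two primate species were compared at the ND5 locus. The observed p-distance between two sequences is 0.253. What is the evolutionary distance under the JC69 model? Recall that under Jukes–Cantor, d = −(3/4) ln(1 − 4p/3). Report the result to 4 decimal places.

d = −(3/4) ln(1 − 4p/3) = −0.75 ln(1 − 0.337333) = −0.75 ln(0.662667)
  = −0.75 × (-0.411483) = 0.308612 substitutions/site.

0.3086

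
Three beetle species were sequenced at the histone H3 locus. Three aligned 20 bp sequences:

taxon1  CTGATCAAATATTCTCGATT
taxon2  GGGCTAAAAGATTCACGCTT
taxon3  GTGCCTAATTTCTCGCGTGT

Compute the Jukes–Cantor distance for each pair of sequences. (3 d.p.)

d(taxon1,taxon2) = 0.471, d(taxon1,taxon3) = 0.824, d(taxon2,taxon3) = 0.824

taxon1–taxon2: 7/20 sites differ → p = 0.35, d = −0.75 ln(1 − 0.466667) = 0.471457 ≈ 0.471.
taxon1–taxon3: 10/20 sites differ → p = 0.5, d = −0.75 ln(1 − 0.666667) = 0.823960 ≈ 0.824.
taxon2–taxon3: 10/20 sites differ → p = 0.5, d = −0.75 ln(1 − 0.666667) = 0.823960 ≈ 0.824.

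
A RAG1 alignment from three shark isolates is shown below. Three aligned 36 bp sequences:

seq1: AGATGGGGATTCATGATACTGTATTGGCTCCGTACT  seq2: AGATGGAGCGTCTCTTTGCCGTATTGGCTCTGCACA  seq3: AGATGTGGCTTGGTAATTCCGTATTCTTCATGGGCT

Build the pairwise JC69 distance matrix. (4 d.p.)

d(seq1,seq2) = 0.4408, d(seq1,seq3) = 0.6082, d(seq2,seq3) = 0.7449

seq1–seq2: 12/36 sites differ → p ≈ 0.333333, d = −0.75 ln(1 − 0.444444) = 0.440839 ≈ 0.4408.
seq1–seq3: 15/36 sites differ → p ≈ 0.416667, d = −0.75 ln(1 − 0.555556) = 0.608198 ≈ 0.6082.
seq2–seq3: 17/36 sites differ → p ≈ 0.472222, d = −0.75 ln(1 − 0.629629) = 0.744938 ≈ 0.7449.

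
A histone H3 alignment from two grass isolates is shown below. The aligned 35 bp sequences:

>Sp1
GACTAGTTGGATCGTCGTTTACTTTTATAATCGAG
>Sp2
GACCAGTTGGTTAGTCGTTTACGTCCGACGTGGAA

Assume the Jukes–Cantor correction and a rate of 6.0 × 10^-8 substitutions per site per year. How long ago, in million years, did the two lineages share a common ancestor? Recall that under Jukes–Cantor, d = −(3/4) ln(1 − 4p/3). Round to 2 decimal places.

The sequences differ at 12 of 35 sites, so p = 12/35 ≈ 0.342857.
d = −(3/4) ln(1 − 4p/3) = −0.75 ln(1 − 0.457143) = −0.75 ln(0.542857)
  = −0.75 × (-0.610909) = 0.458182 substitutions/site.
Under a molecular clock d = 2μt, so t = d/(2μ) = 0.458182 / (2 × 6.0 × 10^-8) = 3.82 million years.

3.82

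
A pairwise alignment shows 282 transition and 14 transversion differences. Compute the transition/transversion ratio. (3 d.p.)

R = 282/14 = 20.142857… ≈ 20.143 (to 3 d.p.).

20.143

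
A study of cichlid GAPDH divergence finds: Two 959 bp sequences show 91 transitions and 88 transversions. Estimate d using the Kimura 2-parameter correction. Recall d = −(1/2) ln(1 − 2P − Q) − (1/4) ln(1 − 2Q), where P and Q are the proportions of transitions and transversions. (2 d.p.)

0.22

P = 91/959 ≈ 0.094891 and Q = 88/959 ≈ 0.091762.
Under the Kimura two-parameter model, d = −½ ln(1 − 2P − Q) − ¼ ln(1 − 2Q).
1 − 2P − Q = 0.718456, giving −½ ln(0.718456) = 0.165325.
1 − 2Q = 0.816476, giving −¼ ln(0.816476) = 0.050689.
d = 0.165325 + 0.050689 = 0.216014.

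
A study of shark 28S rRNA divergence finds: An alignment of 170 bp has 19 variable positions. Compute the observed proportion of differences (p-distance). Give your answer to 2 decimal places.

p = 19/170 = 0.111764… ≈ 0.11 (to 2 d.p.).

0.11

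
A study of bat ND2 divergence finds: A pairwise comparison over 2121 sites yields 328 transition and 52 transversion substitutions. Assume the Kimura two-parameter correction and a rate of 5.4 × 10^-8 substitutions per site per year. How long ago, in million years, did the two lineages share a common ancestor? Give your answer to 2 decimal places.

2.00

P = 328/2121 ≈ 0.154644 and Q = 52/2121 ≈ 0.024517.
Under the Kimura two-parameter model, d = −½ ln(1 − 2P − Q) − ¼ ln(1 − 2Q).
1 − 2P − Q = 0.666195, giving −½ ln(0.666195) = 0.203086.
1 − 2Q = 0.950966, giving −¼ ln(0.950966) = 0.012569.
d = 0.203086 + 0.012569 = 0.215655.
Under a molecular clock d = 2μt, so t = d/(2μ) = 0.215655 / (2 × 5.4 × 10^-8) = 2.00 million years.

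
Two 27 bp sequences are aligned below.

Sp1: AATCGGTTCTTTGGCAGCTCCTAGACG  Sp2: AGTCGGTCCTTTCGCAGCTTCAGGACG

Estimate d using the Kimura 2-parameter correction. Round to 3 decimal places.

Of 27 sites, 4 differences are transitions and 2 are transversions, so P = 4/27 ≈ 0.148148 and Q = 2/27 ≈ 0.074074.
Under the Kimura two-parameter model, d = −½ ln(1 − 2P − Q) − ¼ ln(1 − 2Q).
1 − 2P − Q = 0.62963, giving −½ ln(0.62963) = 0.231311.
1 − 2Q = 0.851852, giving −¼ ln(0.851852) = 0.040086.
d = 0.231311 + 0.040086 = 0.271397.

0.271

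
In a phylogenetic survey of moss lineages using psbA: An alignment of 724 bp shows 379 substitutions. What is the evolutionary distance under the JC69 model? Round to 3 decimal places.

p = 379/724 ≈ 0.523481.
d = −(3/4) ln(1 − 4p/3) = −0.75 ln(1 − 0.697975) = −0.75 ln(0.302025)
  = −0.75 × (-1.197245) = 0.897934 substitutions/site.

0.898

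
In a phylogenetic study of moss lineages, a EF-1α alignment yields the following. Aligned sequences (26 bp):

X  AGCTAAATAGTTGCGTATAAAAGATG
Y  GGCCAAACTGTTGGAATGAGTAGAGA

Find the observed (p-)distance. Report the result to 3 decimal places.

0.500

The sequences differ at 13 of 26 positions.
p = 13/26 = 0.500.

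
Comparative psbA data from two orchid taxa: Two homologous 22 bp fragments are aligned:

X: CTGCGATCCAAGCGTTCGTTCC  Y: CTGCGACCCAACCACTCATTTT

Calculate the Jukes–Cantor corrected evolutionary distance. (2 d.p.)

0.41

The sequences differ at 7 of 22 sites (7, 12, 14, 15, 18, 21, 22), so p = 7/22 ≈ 0.318182.
d = −(3/4) ln(1 − 4p/3) = −0.75 ln(1 − 0.424243) = −0.75 ln(0.575757)
  = −0.75 × (-0.552070) = 0.414053 substitutions/site.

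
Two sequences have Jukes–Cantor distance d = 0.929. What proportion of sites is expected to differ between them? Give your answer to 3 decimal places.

0.533

p = (3/4)(1 − e^(−4d/3)) = 0.75 × (1 − e^(-1.238667)) = 0.75 × (1 − 0.289770) = 0.532673.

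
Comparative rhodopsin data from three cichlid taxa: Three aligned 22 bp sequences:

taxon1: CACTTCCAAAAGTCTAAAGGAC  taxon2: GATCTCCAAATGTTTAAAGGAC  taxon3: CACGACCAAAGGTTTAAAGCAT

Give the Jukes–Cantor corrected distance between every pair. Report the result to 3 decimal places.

taxon1–taxon2: 5/22 sites differ → p ≈ 0.227273, d = −0.75 ln(1 − 0.303031) = 0.270761 ≈ 0.271.
taxon1–taxon3: 6/22 sites differ → p ≈ 0.272727, d = −0.75 ln(1 − 0.363636) = 0.338988 ≈ 0.339.
taxon2–taxon3: 7/22 sites differ → p ≈ 0.318182, d = −0.75 ln(1 − 0.424243) = 0.414052 ≈ 0.414.

d(taxon1,taxon2) = 0.271, d(taxon1,taxon3) = 0.339, d(taxon2,taxon3) = 0.414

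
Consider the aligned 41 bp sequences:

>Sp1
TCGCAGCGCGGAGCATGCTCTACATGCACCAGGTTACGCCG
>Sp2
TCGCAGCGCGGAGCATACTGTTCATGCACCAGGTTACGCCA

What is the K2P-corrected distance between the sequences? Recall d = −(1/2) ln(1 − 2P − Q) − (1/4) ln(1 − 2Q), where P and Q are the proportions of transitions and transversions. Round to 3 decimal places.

0.105

Of 41 sites, 2 differences are transitions and 2 are transversions, so P = 2/41 ≈ 0.04878 and Q = 2/41 ≈ 0.04878.
Under the Kimura two-parameter model, d = −½ ln(1 − 2P − Q) − ¼ ln(1 − 2Q).
1 − 2P − Q = 0.85366, giving −½ ln(0.85366) = 0.079111.
1 − 2Q = 0.90244, giving −¼ ln(0.90244) = 0.025663.
d = 0.079111 + 0.025663 = 0.104774.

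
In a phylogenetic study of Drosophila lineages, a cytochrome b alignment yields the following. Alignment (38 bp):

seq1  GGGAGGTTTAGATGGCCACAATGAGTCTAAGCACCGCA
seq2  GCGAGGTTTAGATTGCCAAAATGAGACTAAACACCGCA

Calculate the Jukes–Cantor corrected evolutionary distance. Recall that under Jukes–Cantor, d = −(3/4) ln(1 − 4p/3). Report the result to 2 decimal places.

The sequences differ at 5 of 38 sites (2, 14, 19, 26, 31), so p = 5/38 ≈ 0.131579.
d = −(3/4) ln(1 − 4p/3) = −0.75 ln(1 − 0.175439) = −0.75 ln(0.824561)
  = −0.75 × (-0.192904) = 0.144678 substitutions/site.

0.14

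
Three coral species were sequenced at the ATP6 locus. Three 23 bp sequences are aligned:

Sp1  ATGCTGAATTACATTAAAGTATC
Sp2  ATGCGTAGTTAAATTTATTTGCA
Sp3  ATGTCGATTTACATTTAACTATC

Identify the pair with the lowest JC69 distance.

Sp1–Sp2: 10/23 differ, p = 0.435, d = 0.650.
Sp1–Sp3: 5/23 differ, p = 0.217, d = 0.257.
Sp2–Sp3: 10/23 differ, p = 0.435, d = 0.650.
The smallest distance is between Sp1 and Sp3.

Sp1 and Sp3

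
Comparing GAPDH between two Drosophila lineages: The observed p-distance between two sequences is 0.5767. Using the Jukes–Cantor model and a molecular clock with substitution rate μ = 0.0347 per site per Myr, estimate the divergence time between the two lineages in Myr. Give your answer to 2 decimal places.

d = −(3/4) ln(1 − 4p/3) = −0.75 ln(1 − 0.768933) = −0.75 ln(0.231067)
  = −0.75 × (-1.465048) = 1.098786 substitutions/site.
Under a molecular clock d = 2μt, so t = d/(2μ) = 1.098786 / (2 × 0.0347) = 15.83 Myr.

15.83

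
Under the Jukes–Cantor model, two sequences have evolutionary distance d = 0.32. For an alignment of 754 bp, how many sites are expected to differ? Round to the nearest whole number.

196

Invert JC69: p = (3/4)(1 − e^(−4d/3)) = 0.75 × (1 − e^(-0.426667)) = 0.75 × (1 − 0.652681) = 0.260489.
Expected differing sites = pL ≈ 0.260489 × 754 = 196.408706 ≈ 196.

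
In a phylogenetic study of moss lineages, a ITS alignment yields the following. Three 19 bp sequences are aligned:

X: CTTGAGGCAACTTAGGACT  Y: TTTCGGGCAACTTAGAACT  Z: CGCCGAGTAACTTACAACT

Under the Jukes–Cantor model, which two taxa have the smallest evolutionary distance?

X–Y: 4/19 differ, p = 0.211, d = 0.247.
X–Z: 8/19 differ, p = 0.421, d = 0.618.
Y–Z: 6/19 differ, p = 0.316, d = 0.410.
The smallest distance is between X and Y.

X and Y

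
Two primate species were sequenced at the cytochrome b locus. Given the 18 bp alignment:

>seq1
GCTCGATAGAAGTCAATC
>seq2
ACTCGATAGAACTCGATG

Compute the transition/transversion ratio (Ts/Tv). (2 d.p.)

Transitions are A↔G and C↔T; transversions are all other mismatches.
Transitions: 2. Transversions: 2.
R = 2/2 = 1.00.

1.00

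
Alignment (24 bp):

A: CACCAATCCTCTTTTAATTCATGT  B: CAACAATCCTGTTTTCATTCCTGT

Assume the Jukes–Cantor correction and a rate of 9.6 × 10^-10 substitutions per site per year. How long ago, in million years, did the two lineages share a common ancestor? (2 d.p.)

98.17

The sequences differ at 4 of 24 sites (3, 11, 16, 21), so p = 4/24 ≈ 0.166667.
d = −(3/4) ln(1 − 4p/3) = −0.75 ln(1 − 0.222223) = −0.75 ln(0.777777)
  = −0.75 × (-0.251315) = 0.188486 substitutions/site.
Under a molecular clock d = 2μt, so t = d/(2μ) = 0.188486 / (2 × 9.6 × 10^-10) = 98.17 million years.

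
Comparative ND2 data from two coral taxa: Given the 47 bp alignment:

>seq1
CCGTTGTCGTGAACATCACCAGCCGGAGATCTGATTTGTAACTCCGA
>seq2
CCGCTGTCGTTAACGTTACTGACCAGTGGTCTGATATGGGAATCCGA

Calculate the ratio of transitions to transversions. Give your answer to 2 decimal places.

1.80

Transitions are A↔G and C↔T; transversions are all other mismatches.
Transitions: 9. Transversions: 5.
R = 9/5 = 1.80.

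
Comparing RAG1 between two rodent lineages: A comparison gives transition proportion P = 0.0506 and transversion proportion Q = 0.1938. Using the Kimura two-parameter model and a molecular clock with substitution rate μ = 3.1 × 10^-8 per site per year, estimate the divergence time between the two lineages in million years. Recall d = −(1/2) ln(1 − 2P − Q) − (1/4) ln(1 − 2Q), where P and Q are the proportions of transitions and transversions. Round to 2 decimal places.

Under the Kimura two-parameter model, d = −½ ln(1 − 2P − Q) − ¼ ln(1 − 2Q).
1 − 2P − Q = 0.705, giving −½ ln(0.705) = 0.174779.
1 − 2Q = 0.6124, giving −¼ ln(0.6124) = 0.122592.
d = 0.174779 + 0.122592 = 0.297371.
Under a molecular clock d = 2μt, so t = d/(2μ) = 0.297371 / (2 × 3.1 × 10^-8) = 4.80 million years.

4.80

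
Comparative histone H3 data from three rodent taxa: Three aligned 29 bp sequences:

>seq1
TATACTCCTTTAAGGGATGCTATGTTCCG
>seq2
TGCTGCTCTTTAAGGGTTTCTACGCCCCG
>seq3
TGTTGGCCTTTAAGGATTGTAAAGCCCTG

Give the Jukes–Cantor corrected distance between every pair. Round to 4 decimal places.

seq1–seq2: 11/29 sites differ → p ≈ 0.37931, d = −0.75 ln(1 − 0.505747) = 0.528531 ≈ 0.5285.
seq1–seq3: 12/29 sites differ → p ≈ 0.413793, d = −0.75 ln(1 − 0.551724) = 0.601760 ≈ 0.6018.
seq2–seq3: 9/29 sites differ → p ≈ 0.310345, d = −0.75 ln(1 − 0.413793) = 0.400562 ≈ 0.4006.

d(seq1,seq2) = 0.5285, d(seq1,seq3) = 0.6018, d(seq2,seq3) = 0.4006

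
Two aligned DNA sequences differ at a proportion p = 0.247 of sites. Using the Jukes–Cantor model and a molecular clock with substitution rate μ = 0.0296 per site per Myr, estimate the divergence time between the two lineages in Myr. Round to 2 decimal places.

d = −(3/4) ln(1 − 4p/3) = −0.75 ln(1 − 0.329333) = −0.75 ln(0.670667)
  = −0.75 × (-0.399483) = 0.299612 substitutions/site.
Under a molecular clock d = 2μt, so t = d/(2μ) = 0.299612 / (2 × 0.0296) = 5.06 Myr.

5.06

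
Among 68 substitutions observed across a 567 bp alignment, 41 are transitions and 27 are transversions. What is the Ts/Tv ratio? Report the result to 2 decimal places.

R = 41/27 = 1.518518… ≈ 1.52 (to 2 d.p.).

1.52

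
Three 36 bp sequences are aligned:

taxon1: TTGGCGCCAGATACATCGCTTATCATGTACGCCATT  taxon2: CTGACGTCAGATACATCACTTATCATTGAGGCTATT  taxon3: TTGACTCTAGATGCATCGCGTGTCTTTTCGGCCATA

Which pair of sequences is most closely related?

taxon1 and taxon2

taxon1–taxon2: 8/36 differ, p = 0.222, d = 0.264.
taxon1–taxon3: 11/36 differ, p = 0.306, d = 0.392.
taxon2–taxon3: 13/36 differ, p = 0.361, d = 0.493.
The smallest distance is between taxon1 and taxon2.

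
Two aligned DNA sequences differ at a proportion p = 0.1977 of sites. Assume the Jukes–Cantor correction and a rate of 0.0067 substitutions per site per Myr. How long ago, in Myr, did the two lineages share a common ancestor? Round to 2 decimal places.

17.13

d = −(3/4) ln(1 − 4p/3) = −0.75 ln(1 − 0.2636) = −0.75 ln(0.7364)
  = −0.75 × (-0.305982) = 0.229487 substitutions/site.
Under a molecular clock d = 2μt, so t = d/(2μ) = 0.229487 / (2 × 0.0067) = 17.13 Myr.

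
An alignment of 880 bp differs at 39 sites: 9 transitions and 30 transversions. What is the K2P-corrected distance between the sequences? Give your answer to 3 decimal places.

P = 9/880 ≈ 0.010227 and Q = 30/880 ≈ 0.034091.
Under the Kimura two-parameter model, d = −½ ln(1 − 2P − Q) − ¼ ln(1 − 2Q).
1 − 2P − Q = 0.945455, giving −½ ln(0.945455) = 0.028044.
1 − 2Q = 0.931818, giving −¼ ln(0.931818) = 0.017654.
d = 0.028044 + 0.017654 = 0.045698.

0.046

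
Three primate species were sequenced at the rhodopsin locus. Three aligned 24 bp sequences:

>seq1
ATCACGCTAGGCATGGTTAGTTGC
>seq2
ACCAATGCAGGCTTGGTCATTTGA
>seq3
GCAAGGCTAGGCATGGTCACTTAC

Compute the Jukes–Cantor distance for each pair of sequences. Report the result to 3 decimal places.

d(seq1,seq2) = 0.520, d(seq1,seq3) = 0.369, d(seq2,seq3) = 0.608

seq1–seq2: 9/24 sites differ → p = 0.375, d = −0.75 ln(1 − 0.5) = 0.519860 ≈ 0.520.
seq1–seq3: 7/24 sites differ → p ≈ 0.291667, d = −0.75 ln(1 − 0.388889) = 0.369358 ≈ 0.369.
seq2–seq3: 10/24 sites differ → p ≈ 0.416667, d = −0.75 ln(1 − 0.555556) = 0.608198 ≈ 0.608.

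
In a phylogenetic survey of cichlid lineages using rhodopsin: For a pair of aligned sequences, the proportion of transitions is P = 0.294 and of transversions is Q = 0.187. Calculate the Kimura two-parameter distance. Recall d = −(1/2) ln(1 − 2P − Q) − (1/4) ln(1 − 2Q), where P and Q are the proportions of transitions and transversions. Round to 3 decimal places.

0.863

Under the Kimura two-parameter model, d = −½ ln(1 − 2P − Q) − ¼ ln(1 − 2Q).
1 − 2P − Q = 0.225, giving −½ ln(0.225) = 0.745827.
1 − 2Q = 0.626, giving −¼ ln(0.626) = 0.117101.
d = 0.745827 + 0.117101 = 0.862928.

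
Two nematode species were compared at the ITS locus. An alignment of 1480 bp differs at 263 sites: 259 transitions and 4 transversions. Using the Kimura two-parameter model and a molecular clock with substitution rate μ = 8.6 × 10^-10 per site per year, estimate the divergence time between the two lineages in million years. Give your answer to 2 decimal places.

127.23

P = 259/1480 = 0.175 and Q = 4/1480 ≈ 0.002703.
Under the Kimura two-parameter model, d = −½ ln(1 − 2P − Q) − ¼ ln(1 − 2Q).
1 − 2P − Q = 0.647297, giving −½ ln(0.647297) = 0.217475.
1 − 2Q = 0.994594, giving −¼ ln(0.994594) = 0.001355.
d = 0.217475 + 0.001355 = 0.218830.
Under a molecular clock d = 2μt, so t = d/(2μ) = 0.218830 / (2 × 8.6 × 10^-10) = 127.23 million years.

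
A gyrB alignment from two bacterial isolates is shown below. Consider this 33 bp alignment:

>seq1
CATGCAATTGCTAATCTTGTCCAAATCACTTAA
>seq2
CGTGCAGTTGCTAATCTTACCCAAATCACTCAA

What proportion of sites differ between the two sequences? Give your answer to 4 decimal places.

0.1515

The sequences differ at 5 of 33 positions (sites 2, 7, 19, 20, 31).
p = 5/33 = 0.151515… ≈ 0.1515 (to 4 d.p.).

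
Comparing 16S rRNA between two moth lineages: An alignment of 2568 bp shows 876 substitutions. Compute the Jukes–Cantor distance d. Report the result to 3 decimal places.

0.455

p = 876/2568 ≈ 0.341121.
d = −(3/4) ln(1 − 4p/3) = −0.75 ln(1 − 0.454828) = −0.75 ln(0.545172)
  = −0.75 × (-0.606654) = 0.454991 substitutions/site.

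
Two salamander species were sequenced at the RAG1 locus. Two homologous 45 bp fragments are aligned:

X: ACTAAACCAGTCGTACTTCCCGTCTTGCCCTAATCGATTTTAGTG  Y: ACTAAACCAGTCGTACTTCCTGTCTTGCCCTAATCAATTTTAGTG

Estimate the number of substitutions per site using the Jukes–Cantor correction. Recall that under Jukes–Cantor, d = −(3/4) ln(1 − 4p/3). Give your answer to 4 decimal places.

0.0458

The sequences differ at 2 of 45 sites (21, 36), so p = 2/45 ≈ 0.044444.
d = −(3/4) ln(1 − 4p/3) = −0.75 ln(1 − 0.059259) = −0.75 ln(0.940741)
  = −0.75 × (-0.061087) = 0.045815 substitutions/site.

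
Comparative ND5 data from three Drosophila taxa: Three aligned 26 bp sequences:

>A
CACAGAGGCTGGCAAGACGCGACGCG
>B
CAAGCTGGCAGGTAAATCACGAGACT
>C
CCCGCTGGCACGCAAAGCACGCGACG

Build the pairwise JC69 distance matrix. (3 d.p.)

d(A,B) = 0.717, d(A,C) = 0.717, d(B,C) = 0.334

A–B: 12/26 sites differ → p ≈ 0.461538, d = −0.75 ln(1 − 0.615384) = 0.716632 ≈ 0.717.
A–C: 12/26 sites differ → p ≈ 0.461538, d = −0.75 ln(1 − 0.615384) = 0.716632 ≈ 0.717.
B–C: 7/26 sites differ → p ≈ 0.269231, d = −0.75 ln(1 − 0.358975) = 0.333515 ≈ 0.334.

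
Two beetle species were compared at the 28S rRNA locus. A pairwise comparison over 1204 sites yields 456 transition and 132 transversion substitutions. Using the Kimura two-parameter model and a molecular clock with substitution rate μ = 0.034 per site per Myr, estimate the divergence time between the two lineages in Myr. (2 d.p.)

P = 456/1204 ≈ 0.378738 and Q = 132/1204 ≈ 0.109635.
Under the Kimura two-parameter model, d = −½ ln(1 − 2P − Q) − ¼ ln(1 − 2Q).
1 − 2P − Q = 0.132889, giving −½ ln(0.132889) = 1.009121.
1 − 2Q = 0.78073, giving −¼ ln(0.78073) = 0.061881.
d = 1.009121 + 0.061881 = 1.071002.
Under a molecular clock d = 2μt, so t = d/(2μ) = 1.071002 / (2 × 0.034) = 15.75 Myr.

15.75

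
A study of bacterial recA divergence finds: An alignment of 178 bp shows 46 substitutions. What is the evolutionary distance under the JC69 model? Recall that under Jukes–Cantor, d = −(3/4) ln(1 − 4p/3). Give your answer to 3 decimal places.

p = 46/178 ≈ 0.258427.
d = −(3/4) ln(1 − 4p/3) = −0.75 ln(1 − 0.344569) = −0.75 ln(0.655431)
  = −0.75 × (-0.422462) = 0.316847 substitutions/site.

0.317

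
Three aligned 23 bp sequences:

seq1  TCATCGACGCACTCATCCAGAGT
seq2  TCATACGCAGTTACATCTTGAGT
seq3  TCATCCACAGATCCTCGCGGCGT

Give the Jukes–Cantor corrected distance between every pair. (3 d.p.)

seq1–seq2: 10/23 sites differ → p ≈ 0.434783, d = −0.75 ln(1 − 0.579711) = 0.650110 ≈ 0.650.
seq1–seq3: 10/23 sites differ → p ≈ 0.434783, d = −0.75 ln(1 − 0.579711) = 0.650110 ≈ 0.650.
seq2–seq3: 10/23 sites differ → p ≈ 0.434783, d = −0.75 ln(1 − 0.579711) = 0.650110 ≈ 0.650.

d(seq1,seq2) = 0.650, d(seq1,seq3) = 0.650, d(seq2,seq3) = 0.650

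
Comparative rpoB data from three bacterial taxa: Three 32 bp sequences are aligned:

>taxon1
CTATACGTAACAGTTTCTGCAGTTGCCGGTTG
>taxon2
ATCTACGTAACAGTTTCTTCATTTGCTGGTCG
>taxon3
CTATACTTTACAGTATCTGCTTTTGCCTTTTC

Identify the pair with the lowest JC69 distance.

taxon1 and taxon2

taxon1–taxon2: 6/32 differ, p = 0.188, d = 0.216.
taxon1–taxon3: 8/32 differ, p = 0.250, d = 0.304.
taxon2–taxon3: 12/32 differ, p = 0.375, d = 0.520.
The smallest distance is between taxon1 and taxon2.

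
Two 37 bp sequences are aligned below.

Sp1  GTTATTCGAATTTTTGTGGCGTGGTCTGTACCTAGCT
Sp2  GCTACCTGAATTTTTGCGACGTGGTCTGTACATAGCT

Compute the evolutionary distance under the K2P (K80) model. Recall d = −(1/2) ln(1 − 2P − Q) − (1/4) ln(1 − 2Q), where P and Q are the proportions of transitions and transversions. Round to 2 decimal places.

Of 37 sites, 6 differences are transitions and 1 are transversions, so P = 6/37 ≈ 0.162162 and Q = 1/37 ≈ 0.027027.
Under the Kimura two-parameter model, d = −½ ln(1 − 2P − Q) − ¼ ln(1 − 2Q).
1 − 2P − Q = 0.648649, giving −½ ln(0.648649) = 0.216432.
1 − 2Q = 0.945946, giving −¼ ln(0.945946) = 0.013892.
d = 0.216432 + 0.013892 = 0.230324.

0.23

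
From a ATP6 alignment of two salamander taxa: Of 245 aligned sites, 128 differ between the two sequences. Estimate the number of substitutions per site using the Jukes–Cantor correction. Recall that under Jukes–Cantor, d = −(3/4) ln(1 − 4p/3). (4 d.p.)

p = 128/245 ≈ 0.522449.
d = −(3/4) ln(1 − 4p/3) = −0.75 ln(1 − 0.696599) = −0.75 ln(0.303401)
  = −0.75 × (-1.192700) = 0.894525 substitutions/site.

0.8945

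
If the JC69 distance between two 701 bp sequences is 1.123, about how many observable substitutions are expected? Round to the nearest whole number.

Invert JC69: p = (3/4)(1 − e^(−4d/3)) = 0.75 × (1 − e^(-1.497333)) = 0.75 × (1 − 0.223726) = 0.582206.
Expected differing sites = pL ≈ 0.582206 × 701 = 408.126406 ≈ 408.

408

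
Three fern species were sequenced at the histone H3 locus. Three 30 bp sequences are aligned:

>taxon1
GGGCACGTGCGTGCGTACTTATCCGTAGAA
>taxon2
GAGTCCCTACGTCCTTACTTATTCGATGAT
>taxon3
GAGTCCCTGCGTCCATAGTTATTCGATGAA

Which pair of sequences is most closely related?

taxon1–taxon2: 11/30 differ, p = 0.367, d = 0.503.
taxon1–taxon3: 10/30 differ, p = 0.333, d = 0.441.
taxon2–taxon3: 4/30 differ, p = 0.133, d = 0.147.
The smallest distance is between taxon2 and taxon3.

taxon2 and taxon3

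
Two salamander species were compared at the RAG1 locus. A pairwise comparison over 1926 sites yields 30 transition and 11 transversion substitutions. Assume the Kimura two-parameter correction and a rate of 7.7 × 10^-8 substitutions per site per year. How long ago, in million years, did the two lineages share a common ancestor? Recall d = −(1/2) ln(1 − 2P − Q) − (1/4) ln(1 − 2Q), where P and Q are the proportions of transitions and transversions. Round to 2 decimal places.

P = 30/1926 ≈ 0.015576 and Q = 11/1926 ≈ 0.005711.
Under the Kimura two-parameter model, d = −½ ln(1 − 2P − Q) − ¼ ln(1 − 2Q).
1 − 2P − Q = 0.963137, giving −½ ln(0.963137) = 0.018780.
1 − 2Q = 0.988578, giving −¼ ln(0.988578) = 0.002872.
d = 0.018780 + 0.002872 = 0.021652.
Under a molecular clock d = 2μt, so t = d/(2μ) = 0.021652 / (2 × 7.7 × 10^-8) = 0.14 million years.

0.14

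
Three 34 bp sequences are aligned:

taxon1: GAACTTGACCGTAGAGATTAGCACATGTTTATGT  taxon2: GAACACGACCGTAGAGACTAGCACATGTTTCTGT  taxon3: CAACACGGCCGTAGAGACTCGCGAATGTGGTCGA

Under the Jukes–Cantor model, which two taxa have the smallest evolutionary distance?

taxon1–taxon2: 4/34 differ, p = 0.118, d = 0.128.
taxon1–taxon3: 13/34 differ, p = 0.382, d = 0.535.
taxon2–taxon3: 10/34 differ, p = 0.294, d = 0.373.
The smallest distance is between taxon1 and taxon2.

taxon1 and taxon2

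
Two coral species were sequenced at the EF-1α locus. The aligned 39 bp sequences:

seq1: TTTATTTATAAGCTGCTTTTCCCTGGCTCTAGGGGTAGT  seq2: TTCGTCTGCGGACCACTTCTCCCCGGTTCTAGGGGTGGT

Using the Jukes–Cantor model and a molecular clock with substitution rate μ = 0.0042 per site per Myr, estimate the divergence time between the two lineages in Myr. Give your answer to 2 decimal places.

58.15

The sequences differ at 14 of 39 sites, so p = 14/39 ≈ 0.358974.
d = −(3/4) ln(1 − 4p/3) = −0.75 ln(1 − 0.478632) = −0.75 ln(0.521368)
  = −0.75 × (-0.651299) = 0.488474 substitutions/site.
Under a molecular clock d = 2μt, so t = d/(2μ) = 0.488474 / (2 × 0.0042) = 58.15 Myr.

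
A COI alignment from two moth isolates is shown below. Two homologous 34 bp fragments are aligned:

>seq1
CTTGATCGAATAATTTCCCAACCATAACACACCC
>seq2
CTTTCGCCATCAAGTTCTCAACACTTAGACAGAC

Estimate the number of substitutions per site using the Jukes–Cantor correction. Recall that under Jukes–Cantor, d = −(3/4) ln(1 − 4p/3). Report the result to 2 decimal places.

0.60

The sequences differ at 14 of 34 sites, so p = 14/34 ≈ 0.411765.
d = −(3/4) ln(1 − 4p/3) = −0.75 ln(1 − 0.54902) = −0.75 ln(0.45098)
  = −0.75 × (-0.796332) = 0.597249 substitutions/site.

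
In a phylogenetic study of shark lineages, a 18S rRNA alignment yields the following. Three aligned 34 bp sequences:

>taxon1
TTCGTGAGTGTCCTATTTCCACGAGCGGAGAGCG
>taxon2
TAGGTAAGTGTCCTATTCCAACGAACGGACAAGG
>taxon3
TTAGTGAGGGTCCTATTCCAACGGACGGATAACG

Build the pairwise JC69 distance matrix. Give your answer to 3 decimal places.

d(taxon1,taxon2) = 0.326, d(taxon1,taxon3) = 0.282, d(taxon2,taxon3) = 0.241

taxon1–taxon2: 9/34 sites differ → p ≈ 0.264706, d = −0.75 ln(1 − 0.352941) = 0.326488 ≈ 0.326.
taxon1–taxon3: 8/34 sites differ → p ≈ 0.235294, d = −0.75 ln(1 − 0.313725) = 0.282358 ≈ 0.282.
taxon2–taxon3: 7/34 sites differ → p ≈ 0.205882, d = −0.75 ln(1 − 0.274509) = 0.240680 ≈ 0.241.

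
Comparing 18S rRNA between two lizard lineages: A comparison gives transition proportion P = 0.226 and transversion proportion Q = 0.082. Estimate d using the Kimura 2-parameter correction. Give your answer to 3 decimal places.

Under the Kimura two-parameter model, d = −½ ln(1 − 2P − Q) − ¼ ln(1 − 2Q).
1 − 2P − Q = 0.466, giving −½ ln(0.466) = 0.381785.
1 − 2Q = 0.836, giving −¼ ln(0.836) = 0.044782.
d = 0.381785 + 0.044782 = 0.426567.

0.427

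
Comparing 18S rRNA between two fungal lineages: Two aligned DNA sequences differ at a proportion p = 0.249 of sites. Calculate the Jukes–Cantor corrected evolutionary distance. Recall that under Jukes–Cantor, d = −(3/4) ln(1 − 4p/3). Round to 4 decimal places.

0.3026

d = −(3/4) ln(1 − 4p/3) = −0.75 ln(1 − 0.332) = −0.75 ln(0.668)
  = −0.75 × (-0.403467) = 0.302600 substitutions/site.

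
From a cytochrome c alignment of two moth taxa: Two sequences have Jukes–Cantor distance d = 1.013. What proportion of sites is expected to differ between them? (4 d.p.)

0.5557

p = (3/4)(1 − e^(−4d/3)) = 0.75 × (1 − e^(-1.350667)) = 0.75 × (1 − 0.259067) = 0.555700.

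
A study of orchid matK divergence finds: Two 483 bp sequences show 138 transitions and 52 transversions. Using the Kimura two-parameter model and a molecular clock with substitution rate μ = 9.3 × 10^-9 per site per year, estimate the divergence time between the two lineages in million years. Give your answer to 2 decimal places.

33.81

P = 138/483 ≈ 0.285714 and Q = 52/483 ≈ 0.10766.
Under the Kimura two-parameter model, d = −½ ln(1 − 2P − Q) − ¼ ln(1 − 2Q).
1 − 2P − Q = 0.320912, giving −½ ln(0.320912) = 0.568294.
1 − 2Q = 0.78468, giving −¼ ln(0.78468) = 0.060620.
d = 0.568294 + 0.060620 = 0.628914.
Under a molecular clock d = 2μt, so t = d/(2μ) = 0.628914 / (2 × 9.3 × 10^-9) = 33.81 million years.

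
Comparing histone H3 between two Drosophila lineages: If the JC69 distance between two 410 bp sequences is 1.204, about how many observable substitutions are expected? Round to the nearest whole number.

Invert JC69: p = (3/4)(1 − e^(−4d/3)) = 0.75 × (1 − e^(-1.605333)) = 0.75 × (1 − 0.200823) = 0.599383.
Expected differing sites = pL ≈ 0.599383 × 410 = 245.74703 ≈ 246.

246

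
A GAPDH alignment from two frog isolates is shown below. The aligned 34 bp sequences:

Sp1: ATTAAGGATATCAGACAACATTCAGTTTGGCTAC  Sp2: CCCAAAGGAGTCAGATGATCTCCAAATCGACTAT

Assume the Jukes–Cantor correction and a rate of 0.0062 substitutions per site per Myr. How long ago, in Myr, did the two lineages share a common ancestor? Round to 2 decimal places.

66.45

The sequences differ at 17 of 34 sites, so p = 17/34 = 0.5.
d = −(3/4) ln(1 − 4p/3) = −0.75 ln(1 − 0.666667) = −0.75 ln(0.333333)
  = −0.75 × (-1.098613) = 0.823960 substitutions/site.
Under a molecular clock d = 2μt, so t = d/(2μ) = 0.823960 / (2 × 0.0062) = 66.45 Myr.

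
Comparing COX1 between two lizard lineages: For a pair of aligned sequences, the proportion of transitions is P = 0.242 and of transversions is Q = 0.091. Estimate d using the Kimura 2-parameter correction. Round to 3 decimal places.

Under the Kimura two-parameter model, d = −½ ln(1 − 2P − Q) − ¼ ln(1 − 2Q).
1 − 2P − Q = 0.425, giving −½ ln(0.425) = 0.427833.
1 − 2Q = 0.818, giving −¼ ln(0.818) = 0.050223.
d = 0.427833 + 0.050223 = 0.478056.

0.478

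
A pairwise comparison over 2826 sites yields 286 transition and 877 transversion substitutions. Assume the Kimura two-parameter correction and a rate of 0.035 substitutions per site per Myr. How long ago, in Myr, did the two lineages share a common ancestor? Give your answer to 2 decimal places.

8.60

P = 286/2826 ≈ 0.101203 and Q = 877/2826 ≈ 0.310333.
Under the Kimura two-parameter model, d = −½ ln(1 − 2P − Q) − ¼ ln(1 − 2Q).
1 − 2P − Q = 0.487261, giving −½ ln(0.487261) = 0.359478.
1 − 2Q = 0.379334, giving −¼ ln(0.379334) = 0.242335.
d = 0.359478 + 0.242335 = 0.601813.
Under a molecular clock d = 2μt, so t = d/(2μ) = 0.601813 / (2 × 0.035) = 8.60 Myr.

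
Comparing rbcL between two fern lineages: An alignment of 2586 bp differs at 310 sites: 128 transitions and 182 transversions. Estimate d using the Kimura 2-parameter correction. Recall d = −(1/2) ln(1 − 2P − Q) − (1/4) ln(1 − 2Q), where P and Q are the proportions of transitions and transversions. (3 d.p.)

0.131

P = 128/2586 ≈ 0.049497 and Q = 182/2586 ≈ 0.070379.
Under the Kimura two-parameter model, d = −½ ln(1 − 2P − Q) − ¼ ln(1 − 2Q).
1 − 2P − Q = 0.830627, giving −½ ln(0.830627) = 0.092787.
1 − 2Q = 0.859242, giving −¼ ln(0.859242) = 0.037926.
d = 0.092787 + 0.037926 = 0.130713.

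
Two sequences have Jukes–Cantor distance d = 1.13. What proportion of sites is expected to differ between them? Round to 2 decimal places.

0.58

p = (3/4)(1 − e^(−4d/3)) = 0.75 × (1 − e^(-1.506667)) = 0.75 × (1 − 0.221647) = 0.583765.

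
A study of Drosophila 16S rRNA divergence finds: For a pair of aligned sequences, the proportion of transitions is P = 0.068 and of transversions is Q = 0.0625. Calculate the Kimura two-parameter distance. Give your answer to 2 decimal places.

0.14

Under the Kimura two-parameter model, d = −½ ln(1 − 2P − Q) − ¼ ln(1 − 2Q).
1 − 2P − Q = 0.8015, giving −½ ln(0.8015) = 0.110635.
1 − 2Q = 0.875, giving −¼ ln(0.875) = 0.033383.
d = 0.110635 + 0.033383 = 0.144018.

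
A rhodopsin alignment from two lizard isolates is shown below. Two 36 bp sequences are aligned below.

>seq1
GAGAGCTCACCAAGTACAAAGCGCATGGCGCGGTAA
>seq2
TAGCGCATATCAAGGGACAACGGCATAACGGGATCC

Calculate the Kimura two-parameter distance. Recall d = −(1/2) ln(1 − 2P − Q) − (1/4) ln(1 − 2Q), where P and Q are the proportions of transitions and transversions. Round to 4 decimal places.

0.7454

Of 36 sites, 6 differences are transitions and 11 are transversions, so P = 6/36 ≈ 0.166667 and Q = 11/36 ≈ 0.305556.
Under the Kimura two-parameter model, d = −½ ln(1 − 2P − Q) − ¼ ln(1 − 2Q).
1 − 2P − Q = 0.36111, giving −½ ln(0.36111) = 0.509286.
1 − 2Q = 0.388888, giving −¼ ln(0.388888) = 0.236116.
d = 0.509286 + 0.236116 = 0.745402.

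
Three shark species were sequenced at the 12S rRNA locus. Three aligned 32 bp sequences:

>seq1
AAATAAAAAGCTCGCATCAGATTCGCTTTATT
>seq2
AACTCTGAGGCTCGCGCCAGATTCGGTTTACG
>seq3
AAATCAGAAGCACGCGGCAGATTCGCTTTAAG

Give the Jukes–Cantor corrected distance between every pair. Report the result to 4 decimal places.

d(seq1,seq2) = 0.4042, d(seq1,seq3) = 0.2586, d(seq2,seq3) = 0.2586

seq1–seq2: 10/32 sites differ → p = 0.3125, d = −0.75 ln(1 − 0.416667) = 0.404248 ≈ 0.4042.
seq1–seq3: 7/32 sites differ → p = 0.21875, d = −0.75 ln(1 − 0.291667) = 0.258631 ≈ 0.2586.
seq2–seq3: 7/32 sites differ → p = 0.21875, d = −0.75 ln(1 − 0.291667) = 0.258631 ≈ 0.2586.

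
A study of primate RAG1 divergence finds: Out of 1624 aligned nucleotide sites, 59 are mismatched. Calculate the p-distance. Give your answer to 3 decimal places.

p = 59/1624 = 0.036330… ≈ 0.036 (to 3 d.p.).

0.036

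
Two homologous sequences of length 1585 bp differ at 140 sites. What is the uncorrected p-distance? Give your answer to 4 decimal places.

p = 140/1585 = 0.088328… ≈ 0.0883 (to 4 d.p.).

0.0883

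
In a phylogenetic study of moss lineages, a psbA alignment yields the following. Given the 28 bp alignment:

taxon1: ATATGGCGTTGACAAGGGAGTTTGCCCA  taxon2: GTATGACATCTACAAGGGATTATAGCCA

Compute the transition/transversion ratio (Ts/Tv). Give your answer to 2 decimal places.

Transitions are A↔G and C↔T; transversions are all other mismatches.
Transitions: 5. Transversions: 4.
R = 5/4 = 1.25.

1.25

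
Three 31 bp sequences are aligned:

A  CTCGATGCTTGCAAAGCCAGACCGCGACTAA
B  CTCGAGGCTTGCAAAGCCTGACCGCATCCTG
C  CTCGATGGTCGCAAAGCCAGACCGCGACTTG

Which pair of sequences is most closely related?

A–B: 7/31 differ, p = 0.226, d = 0.269.
A–C: 4/31 differ, p = 0.129, d = 0.142.
B–C: 7/31 differ, p = 0.226, d = 0.269.
The smallest distance is between A and C.

A and C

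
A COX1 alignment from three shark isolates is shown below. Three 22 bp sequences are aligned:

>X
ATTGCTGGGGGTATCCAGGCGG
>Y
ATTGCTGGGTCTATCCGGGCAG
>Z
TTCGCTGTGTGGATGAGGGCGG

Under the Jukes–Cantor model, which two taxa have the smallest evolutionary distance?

X–Y: 4/22 differ, p = 0.182, d = 0.208.
X–Z: 8/22 differ, p = 0.364, d = 0.497.
Y–Z: 8/22 differ, p = 0.364, d = 0.497.
The smallest distance is between X and Y.

X and Y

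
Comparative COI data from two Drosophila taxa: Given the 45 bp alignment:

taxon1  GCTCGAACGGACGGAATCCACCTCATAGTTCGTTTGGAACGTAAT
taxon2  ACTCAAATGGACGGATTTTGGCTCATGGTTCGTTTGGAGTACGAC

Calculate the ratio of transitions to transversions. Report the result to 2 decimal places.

6.50

Transitions are A↔G and C↔T; transversions are all other mismatches.
Transitions: 13. Transversions: 2.
R = 13/2 = 6.50.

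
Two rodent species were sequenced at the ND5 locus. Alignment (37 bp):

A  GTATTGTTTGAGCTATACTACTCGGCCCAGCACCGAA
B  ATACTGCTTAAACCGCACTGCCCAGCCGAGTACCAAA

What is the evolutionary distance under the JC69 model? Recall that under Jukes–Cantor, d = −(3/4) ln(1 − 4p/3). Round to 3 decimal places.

0.527

The sequences differ at 14 of 37 sites, so p = 14/37 ≈ 0.378378.
d = −(3/4) ln(1 − 4p/3) = −0.75 ln(1 − 0.504504) = −0.75 ln(0.495496)
  = −0.75 × (-0.702196) = 0.526647 substitutions/site.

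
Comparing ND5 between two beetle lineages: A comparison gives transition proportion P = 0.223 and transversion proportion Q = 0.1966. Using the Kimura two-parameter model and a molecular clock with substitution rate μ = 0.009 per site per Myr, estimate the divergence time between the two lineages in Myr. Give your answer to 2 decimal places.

Under the Kimura two-parameter model, d = −½ ln(1 − 2P − Q) − ¼ ln(1 − 2Q).
1 − 2P − Q = 0.3574, giving −½ ln(0.3574) = 0.514450.
1 − 2Q = 0.6068, giving −¼ ln(0.6068) = 0.124889.
d = 0.514450 + 0.124889 = 0.639339.
Under a molecular clock d = 2μt, so t = d/(2μ) = 0.639339 / (2 × 0.009) = 35.52 Myr.

35.52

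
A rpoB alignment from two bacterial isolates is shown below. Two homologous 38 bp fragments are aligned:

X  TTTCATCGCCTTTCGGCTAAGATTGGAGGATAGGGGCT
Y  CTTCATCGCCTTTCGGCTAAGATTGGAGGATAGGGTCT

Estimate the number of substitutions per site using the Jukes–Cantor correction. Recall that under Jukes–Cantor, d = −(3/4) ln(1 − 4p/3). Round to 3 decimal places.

The sequences differ at 2 of 38 sites (1, 36), so p = 2/38 ≈ 0.052632.
d = −(3/4) ln(1 − 4p/3) = −0.75 ln(1 − 0.070176) = −0.75 ln(0.929824)
  = −0.75 × (-0.072760) = 0.054570 substitutions/site.

0.055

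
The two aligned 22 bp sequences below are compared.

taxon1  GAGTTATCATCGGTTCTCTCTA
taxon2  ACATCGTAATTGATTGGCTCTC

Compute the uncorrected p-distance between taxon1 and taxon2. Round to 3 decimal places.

The sequences differ at 11 of 22 positions.
p = 11/22 = 0.500.

0.500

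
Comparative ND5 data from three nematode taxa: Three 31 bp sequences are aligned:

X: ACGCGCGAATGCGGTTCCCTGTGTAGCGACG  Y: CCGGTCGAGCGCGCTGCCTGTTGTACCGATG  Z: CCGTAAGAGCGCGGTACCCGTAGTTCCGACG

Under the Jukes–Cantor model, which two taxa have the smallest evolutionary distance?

Y and Z

X–Y: 12/31 differ, p = 0.387, d = 0.544.
X–Z: 12/31 differ, p = 0.387, d = 0.544.
Y–Z: 9/31 differ, p = 0.290, d = 0.367.
The smallest distance is between Y and Z.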